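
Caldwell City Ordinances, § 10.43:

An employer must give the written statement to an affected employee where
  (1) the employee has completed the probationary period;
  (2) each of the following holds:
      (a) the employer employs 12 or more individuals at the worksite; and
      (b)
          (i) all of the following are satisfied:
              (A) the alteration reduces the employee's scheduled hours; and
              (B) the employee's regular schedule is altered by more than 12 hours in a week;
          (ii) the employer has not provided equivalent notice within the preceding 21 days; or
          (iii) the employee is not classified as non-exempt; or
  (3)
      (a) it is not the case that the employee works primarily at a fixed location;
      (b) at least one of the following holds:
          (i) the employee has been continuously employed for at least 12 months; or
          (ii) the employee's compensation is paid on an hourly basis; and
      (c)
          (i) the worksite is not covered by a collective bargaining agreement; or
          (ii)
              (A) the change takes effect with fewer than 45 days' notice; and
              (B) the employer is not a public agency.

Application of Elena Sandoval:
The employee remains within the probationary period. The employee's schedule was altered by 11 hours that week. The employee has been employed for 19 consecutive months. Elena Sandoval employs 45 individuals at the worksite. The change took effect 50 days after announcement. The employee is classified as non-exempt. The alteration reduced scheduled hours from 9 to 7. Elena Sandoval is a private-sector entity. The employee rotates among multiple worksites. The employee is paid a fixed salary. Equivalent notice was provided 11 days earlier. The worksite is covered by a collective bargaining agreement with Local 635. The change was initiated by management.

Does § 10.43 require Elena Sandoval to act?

No — not required.

(1) past probation — not met.
(a) ≥ 12 at site — holds.
(A) hours reduced — satisfied.
(B) schedule shift > 12h — not satisfied.
So (i) is not satisfied (T AND F).
(ii) no recent notice — not satisfied.
(iii) not (non-exempt) — not satisfied.
(b) = F OR F OR F = false.
(2) = T AND F = false.
(a) not (fixed location) — satisfied.
(i) tenure ≥ 12 mo. — met.
(ii) hourly-paid — fails.
(b): T OR F → true.
(i) no CBA — fails.
(A) < 45 days' notice — fails.
(B) not (public agency) — met.
(ii) = F AND T = false.
(c): F OR F → false.
(3): T AND T AND F → false.
So Overall is not satisfied (F OR F OR F).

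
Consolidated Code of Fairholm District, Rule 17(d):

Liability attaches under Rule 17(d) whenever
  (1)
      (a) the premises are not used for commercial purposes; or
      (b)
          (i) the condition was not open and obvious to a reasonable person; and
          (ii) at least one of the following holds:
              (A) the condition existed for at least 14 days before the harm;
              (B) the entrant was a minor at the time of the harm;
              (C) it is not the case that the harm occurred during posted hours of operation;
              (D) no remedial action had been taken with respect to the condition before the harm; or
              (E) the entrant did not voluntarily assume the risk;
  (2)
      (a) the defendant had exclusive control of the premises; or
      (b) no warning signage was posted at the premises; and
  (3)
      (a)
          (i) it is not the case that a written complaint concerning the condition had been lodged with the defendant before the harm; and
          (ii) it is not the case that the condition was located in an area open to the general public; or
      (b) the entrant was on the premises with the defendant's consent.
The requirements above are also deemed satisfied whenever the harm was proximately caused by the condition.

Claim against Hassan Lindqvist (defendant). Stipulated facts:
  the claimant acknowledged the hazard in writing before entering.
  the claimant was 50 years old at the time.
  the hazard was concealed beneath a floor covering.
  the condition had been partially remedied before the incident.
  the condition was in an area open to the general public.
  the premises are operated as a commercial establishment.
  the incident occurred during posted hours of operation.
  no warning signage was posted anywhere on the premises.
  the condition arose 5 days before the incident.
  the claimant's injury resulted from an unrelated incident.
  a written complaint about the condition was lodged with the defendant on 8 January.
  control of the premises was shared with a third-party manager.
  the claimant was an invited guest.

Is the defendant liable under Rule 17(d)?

No — not liable.

(a) not (commercial use) — not met.
(i) not open/obvious — satisfied.
(A) condition ≥14 days old — not satisfied.
(B) entrant a minor — fails.
(C) not (during posted hours) — not satisfied.
(D) no remedial action — fails.
(E) no assumed risk — not met.
So (ii) is not satisfied (F OR F OR F OR F OR F).
So (b) is not satisfied (T AND F).
So (1) is not satisfied (F OR F).
(a) exclusive control — not met.
(b) no signage posted — holds.
(2): F OR T → true.
(i) not (complaint lodged) — not met.
(ii) not (public area) — not met.
(a): F AND F → false.
(b) consent to enter — holds.
So (3) is satisfied (F OR T).
Overall: F AND T AND T → false.
Exception (proximate cause) — not satisfied.
Result: main false OR exception false → false.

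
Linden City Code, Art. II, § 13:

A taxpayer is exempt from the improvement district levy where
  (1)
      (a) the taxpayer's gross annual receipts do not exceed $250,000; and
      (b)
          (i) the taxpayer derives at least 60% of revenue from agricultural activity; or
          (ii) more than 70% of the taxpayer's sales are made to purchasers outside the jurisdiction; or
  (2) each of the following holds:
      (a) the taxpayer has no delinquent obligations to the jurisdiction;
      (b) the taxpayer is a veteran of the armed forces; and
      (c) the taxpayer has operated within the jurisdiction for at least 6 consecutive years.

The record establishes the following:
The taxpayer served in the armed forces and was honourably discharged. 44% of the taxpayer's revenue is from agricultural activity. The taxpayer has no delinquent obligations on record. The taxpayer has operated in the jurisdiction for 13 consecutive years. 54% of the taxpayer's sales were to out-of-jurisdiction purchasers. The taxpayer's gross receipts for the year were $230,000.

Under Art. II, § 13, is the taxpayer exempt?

(a) receipts ≤ $250,000 — met.
(i) ≥60% agricultural — not satisfied.
(ii) >70% out-of-jur. sales — not met.
So (b) is not satisfied (F OR F).
So (1) is not satisfied (T AND F).
(a) no delinquency — holds.
(b) veteran — met.
(c) ≥ 6 yrs in jurisdiction — met.
So (2) is satisfied (T AND T AND T).
Overall: F OR T → true.

Yes — exempt.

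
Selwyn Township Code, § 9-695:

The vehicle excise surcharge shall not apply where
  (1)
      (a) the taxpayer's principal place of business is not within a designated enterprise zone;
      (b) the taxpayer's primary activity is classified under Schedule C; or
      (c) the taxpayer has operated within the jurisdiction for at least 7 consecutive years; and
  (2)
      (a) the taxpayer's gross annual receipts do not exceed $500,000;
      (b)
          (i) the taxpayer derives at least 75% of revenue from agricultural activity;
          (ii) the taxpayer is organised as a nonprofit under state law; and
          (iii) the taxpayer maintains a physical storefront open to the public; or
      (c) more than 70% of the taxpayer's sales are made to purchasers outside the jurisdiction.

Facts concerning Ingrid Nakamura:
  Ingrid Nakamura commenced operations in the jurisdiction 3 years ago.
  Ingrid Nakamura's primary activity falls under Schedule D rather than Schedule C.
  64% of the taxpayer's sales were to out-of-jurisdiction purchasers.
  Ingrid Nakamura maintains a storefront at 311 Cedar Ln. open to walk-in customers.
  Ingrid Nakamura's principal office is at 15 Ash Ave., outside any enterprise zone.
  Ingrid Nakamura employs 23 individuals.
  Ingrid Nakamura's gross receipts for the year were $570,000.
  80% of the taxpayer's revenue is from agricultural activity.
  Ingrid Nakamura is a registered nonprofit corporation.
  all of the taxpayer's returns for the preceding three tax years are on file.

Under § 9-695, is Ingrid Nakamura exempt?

Yes — exempt.

(a) not (in enterprise zone) — satisfied.
(b) Schedule C activity — not met.
(c) ≥ 7 yrs in jurisdiction — not satisfied.
(1): T OR F OR F → true.
(a) receipts ≤ $500,000 — fails.
(i) ≥75% agricultural — holds.
(ii) nonprofit — holds.
(iii) has storefront — met.
(b): T AND T AND T → true.
(c) >70% out-of-jur. sales — not satisfied.
So (2) is satisfied (F OR T OR F).
Overall = T AND T = true.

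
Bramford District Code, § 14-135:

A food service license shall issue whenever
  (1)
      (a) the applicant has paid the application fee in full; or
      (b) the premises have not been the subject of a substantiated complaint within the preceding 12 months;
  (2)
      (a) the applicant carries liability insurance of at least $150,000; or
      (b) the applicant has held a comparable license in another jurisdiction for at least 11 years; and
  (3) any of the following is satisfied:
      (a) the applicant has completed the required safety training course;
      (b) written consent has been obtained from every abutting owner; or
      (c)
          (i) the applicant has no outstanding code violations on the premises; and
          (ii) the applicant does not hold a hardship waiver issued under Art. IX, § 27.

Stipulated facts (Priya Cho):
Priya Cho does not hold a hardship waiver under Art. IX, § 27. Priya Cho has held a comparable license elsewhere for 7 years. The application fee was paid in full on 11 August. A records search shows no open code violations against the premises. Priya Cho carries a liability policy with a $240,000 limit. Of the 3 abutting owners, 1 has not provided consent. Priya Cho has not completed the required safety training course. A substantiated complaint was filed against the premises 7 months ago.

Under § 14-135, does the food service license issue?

(a) fee paid — satisfied.
(b) no complaint in 12 mo. — fails.
(1) = T OR F = true.
(a) insurance ≥ $150,000 — met.
(b) prior license ≥ 11 yr — not satisfied.
(2) = T OR F = true.
(a) safety training — not satisfied.
(b) all abutters consent — not met.
(i) no code violations — holds.
(ii) not (hardship waiver) — holds.
(c): T AND T → true.
(3): F OR F OR T → true.
Overall = T AND T AND T = true.

Yes — granted.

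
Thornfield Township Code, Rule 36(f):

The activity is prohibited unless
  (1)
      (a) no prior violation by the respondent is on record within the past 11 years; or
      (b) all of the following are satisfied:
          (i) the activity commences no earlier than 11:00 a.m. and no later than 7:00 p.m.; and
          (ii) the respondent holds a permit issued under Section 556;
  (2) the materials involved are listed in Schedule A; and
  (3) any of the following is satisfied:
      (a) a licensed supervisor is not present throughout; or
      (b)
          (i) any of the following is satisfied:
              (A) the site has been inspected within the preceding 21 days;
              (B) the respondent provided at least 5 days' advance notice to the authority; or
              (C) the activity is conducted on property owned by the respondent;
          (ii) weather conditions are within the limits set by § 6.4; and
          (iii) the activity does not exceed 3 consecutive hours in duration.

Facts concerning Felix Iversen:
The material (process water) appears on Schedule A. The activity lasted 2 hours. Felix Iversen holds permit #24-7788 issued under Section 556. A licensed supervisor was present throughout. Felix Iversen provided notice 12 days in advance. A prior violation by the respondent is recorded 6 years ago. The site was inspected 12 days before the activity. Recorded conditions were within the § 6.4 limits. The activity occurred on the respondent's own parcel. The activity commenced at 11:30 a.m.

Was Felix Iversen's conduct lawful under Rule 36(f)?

(a) no prior violation — fails.
(i) start within hours — satisfied.
(ii) holds permit — satisfied.
(b) = T AND T = true.
So (1) is satisfied (F OR T).
(2) Schedule A material — holds.
(a) not (supervisor present) — not satisfied.
(A) site inspected — met.
(B) ≥5 days' notice — satisfied.
(C) own property — satisfied.
(i): T OR T OR T → true.
(ii) weather ok — holds.
(iii) ≤ 3 hrs duration — met.
(b) = T AND T AND T = true.
(3) = F OR T = true.
So Overall is satisfied (T AND T AND T).

Yes — lawful.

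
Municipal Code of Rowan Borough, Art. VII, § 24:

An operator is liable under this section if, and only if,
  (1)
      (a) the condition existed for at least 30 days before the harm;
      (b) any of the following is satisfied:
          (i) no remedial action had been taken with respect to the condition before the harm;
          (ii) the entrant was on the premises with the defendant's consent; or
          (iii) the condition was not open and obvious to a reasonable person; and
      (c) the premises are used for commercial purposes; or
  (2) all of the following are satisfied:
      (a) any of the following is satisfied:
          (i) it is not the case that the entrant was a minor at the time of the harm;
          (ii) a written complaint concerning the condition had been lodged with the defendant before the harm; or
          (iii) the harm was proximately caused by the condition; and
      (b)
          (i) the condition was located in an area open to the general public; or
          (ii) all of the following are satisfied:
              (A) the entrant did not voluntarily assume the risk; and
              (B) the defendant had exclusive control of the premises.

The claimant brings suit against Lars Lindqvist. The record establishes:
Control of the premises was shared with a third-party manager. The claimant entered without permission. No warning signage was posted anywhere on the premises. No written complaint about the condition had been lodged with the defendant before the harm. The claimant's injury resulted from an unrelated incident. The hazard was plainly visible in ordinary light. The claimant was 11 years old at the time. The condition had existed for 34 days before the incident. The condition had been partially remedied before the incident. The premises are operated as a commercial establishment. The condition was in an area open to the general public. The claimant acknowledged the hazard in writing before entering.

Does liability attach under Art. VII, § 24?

(a) condition ≥30 days old — satisfied.
(i) no remedial action — not satisfied.
(ii) consent to enter — not satisfied.
(iii) not open/obvious — not met.
(b) = F OR F OR F = false.
(c) commercial use — satisfied.
So (1) is not satisfied (T AND F AND T).
(i) not (entrant a minor) — not met.
(ii) complaint lodged — fails.
(iii) proximate cause — not met.
(a) = F OR F OR F = false.
(i) public area — satisfied.
(A) no assumed risk — not satisfied.
(B) exclusive control — not met.
(ii): F AND F → false.
(b) = T OR F = true.
So (2) is not satisfied (F AND T).
So Overall is not satisfied (F OR F).

No — not liable.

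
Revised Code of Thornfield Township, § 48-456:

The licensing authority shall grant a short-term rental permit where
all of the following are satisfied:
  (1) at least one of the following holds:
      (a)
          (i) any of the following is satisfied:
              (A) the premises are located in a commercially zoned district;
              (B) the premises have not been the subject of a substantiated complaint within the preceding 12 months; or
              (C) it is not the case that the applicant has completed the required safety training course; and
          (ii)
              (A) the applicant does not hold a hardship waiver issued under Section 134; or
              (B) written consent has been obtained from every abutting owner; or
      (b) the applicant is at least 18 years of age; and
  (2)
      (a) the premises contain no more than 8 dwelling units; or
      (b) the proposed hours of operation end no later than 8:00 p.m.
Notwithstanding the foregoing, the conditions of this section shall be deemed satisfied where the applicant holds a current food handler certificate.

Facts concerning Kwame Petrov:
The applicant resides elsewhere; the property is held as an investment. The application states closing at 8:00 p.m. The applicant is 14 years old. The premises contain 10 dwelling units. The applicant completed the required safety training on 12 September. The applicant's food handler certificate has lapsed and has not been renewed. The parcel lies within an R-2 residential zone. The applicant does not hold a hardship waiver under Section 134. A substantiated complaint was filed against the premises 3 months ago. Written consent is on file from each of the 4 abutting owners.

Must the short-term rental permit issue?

No — denied.

(A) commercially zoned — not met.
(B) no complaint in 12 mo. — not satisfied.
(C) not (safety training) — not met.
(i) = F OR F OR F = false.
(A) not (hardship waiver) — holds.
(B) all abutters consent — met.
(ii): T OR T → true.
So (a) is not satisfied (F AND T).
(b) age ≥ 18 — fails.
(1): F OR F → false.
(a) ≤ 8 units — fails.
(b) closes by 8 p.m. — holds.
(2) = F OR T = true.
So Overall is not satisfied (F AND T).
Exception (food handler cert.) — not satisfied.
Result: main false OR exception false → false.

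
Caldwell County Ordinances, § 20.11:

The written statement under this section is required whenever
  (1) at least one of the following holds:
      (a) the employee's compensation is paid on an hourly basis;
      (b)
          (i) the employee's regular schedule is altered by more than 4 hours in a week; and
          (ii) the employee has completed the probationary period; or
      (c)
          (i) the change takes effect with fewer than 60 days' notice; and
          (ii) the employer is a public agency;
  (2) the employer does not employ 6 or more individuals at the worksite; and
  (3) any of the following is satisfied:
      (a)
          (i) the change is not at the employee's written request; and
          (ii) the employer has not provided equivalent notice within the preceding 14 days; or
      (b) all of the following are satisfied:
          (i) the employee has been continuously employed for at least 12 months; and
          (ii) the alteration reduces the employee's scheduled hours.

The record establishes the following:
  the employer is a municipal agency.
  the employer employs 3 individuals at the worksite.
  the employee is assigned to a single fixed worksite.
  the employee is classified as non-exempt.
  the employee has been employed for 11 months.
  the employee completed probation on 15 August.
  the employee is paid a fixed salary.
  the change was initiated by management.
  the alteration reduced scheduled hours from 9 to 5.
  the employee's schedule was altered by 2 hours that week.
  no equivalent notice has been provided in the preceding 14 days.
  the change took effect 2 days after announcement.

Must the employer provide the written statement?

Yes — required.

(a) hourly-paid — not met.
(i) schedule shift > 4h — not satisfied.
(ii) past probation — met.
So (b) is not satisfied (F AND T).
(i) < 60 days' notice — holds.
(ii) public agency — holds.
(c) = T AND T = true.
(1) = F OR F OR T = true.
(2) not (≥ 6 at site) — holds.
(i) not employee-requested — satisfied.
(ii) no recent notice — holds.
(a): T AND T → true.
(i) tenure ≥ 12 mo. — not met.
(ii) hours reduced — satisfied.
So (b) is not satisfied (F AND T).
(3): T OR F → true.
So Overall is satisfied (T AND T AND T).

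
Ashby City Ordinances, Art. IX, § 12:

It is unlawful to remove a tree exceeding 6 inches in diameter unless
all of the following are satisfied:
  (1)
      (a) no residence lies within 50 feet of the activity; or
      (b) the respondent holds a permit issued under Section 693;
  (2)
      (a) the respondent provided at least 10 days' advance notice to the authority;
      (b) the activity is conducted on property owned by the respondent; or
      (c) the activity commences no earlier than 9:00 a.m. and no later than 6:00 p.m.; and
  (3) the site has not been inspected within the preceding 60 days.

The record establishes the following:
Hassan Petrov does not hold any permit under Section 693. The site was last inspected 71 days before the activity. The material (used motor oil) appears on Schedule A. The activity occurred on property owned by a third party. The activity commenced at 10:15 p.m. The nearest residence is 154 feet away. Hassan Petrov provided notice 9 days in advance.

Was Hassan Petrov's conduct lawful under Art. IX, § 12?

No — unlawful.

(a) no residence in 50 ft — holds.
(b) holds permit — not satisfied.
(1) = T OR F = true.
(a) ≥10 days' notice — fails.
(b) own property — not met.
(c) start within hours — not met.
(2): F OR F OR F → false.
(3) not (site inspected) — satisfied.
Overall: T AND F AND T → false.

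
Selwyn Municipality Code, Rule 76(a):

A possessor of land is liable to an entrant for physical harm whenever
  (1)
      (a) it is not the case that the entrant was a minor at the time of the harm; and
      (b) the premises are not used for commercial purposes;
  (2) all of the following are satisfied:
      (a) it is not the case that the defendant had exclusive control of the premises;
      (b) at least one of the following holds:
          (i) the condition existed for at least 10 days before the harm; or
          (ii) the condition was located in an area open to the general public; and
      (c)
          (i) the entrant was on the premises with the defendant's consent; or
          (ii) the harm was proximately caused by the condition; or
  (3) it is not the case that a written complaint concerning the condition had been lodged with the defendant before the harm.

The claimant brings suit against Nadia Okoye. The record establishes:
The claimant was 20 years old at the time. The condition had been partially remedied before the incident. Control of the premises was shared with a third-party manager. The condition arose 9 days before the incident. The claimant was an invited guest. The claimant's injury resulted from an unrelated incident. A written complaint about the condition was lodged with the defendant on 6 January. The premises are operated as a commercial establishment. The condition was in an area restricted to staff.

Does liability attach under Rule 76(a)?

(a) not (entrant a minor) — met.
(b) not (commercial use) — not met.
(1): T AND F → false.
(a) not (exclusive control) — met.
(i) condition ≥10 days old — fails.
(ii) public area — fails.
(b) = F OR F = false.
(i) consent to enter — satisfied.
(ii) proximate cause — not met.
(c) = T OR F = true.
(2): T AND F AND T → false.
(3) not (complaint lodged) — not met.
Overall: F OR F OR F → false.

No — not liable.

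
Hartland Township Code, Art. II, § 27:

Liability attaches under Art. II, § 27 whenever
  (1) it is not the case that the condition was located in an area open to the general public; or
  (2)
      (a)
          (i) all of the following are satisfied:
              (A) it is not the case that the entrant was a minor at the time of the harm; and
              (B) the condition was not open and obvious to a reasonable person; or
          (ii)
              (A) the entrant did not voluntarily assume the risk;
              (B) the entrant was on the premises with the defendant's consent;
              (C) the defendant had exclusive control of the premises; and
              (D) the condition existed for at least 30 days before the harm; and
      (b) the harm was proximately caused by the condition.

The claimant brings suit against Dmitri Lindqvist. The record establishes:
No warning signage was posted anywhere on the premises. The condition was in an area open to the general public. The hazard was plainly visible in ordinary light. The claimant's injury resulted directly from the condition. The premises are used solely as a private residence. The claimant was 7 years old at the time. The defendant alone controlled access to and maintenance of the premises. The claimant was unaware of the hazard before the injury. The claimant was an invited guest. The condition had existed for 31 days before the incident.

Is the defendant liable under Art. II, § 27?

(1) not (public area) — not met.
(A) not (entrant a minor) — fails.
(B) not open/obvious — not satisfied.
(i) = F AND F = false.
(A) no assumed risk — holds.
(B) consent to enter — met.
(C) exclusive control — met.
(D) condition ≥30 days old — holds.
So (ii) is satisfied (T AND T AND T AND T).
(a) = F OR T = true.
(b) proximate cause — satisfied.
So (2) is satisfied (T AND T).
Overall = F OR T = true.

Yes — liable.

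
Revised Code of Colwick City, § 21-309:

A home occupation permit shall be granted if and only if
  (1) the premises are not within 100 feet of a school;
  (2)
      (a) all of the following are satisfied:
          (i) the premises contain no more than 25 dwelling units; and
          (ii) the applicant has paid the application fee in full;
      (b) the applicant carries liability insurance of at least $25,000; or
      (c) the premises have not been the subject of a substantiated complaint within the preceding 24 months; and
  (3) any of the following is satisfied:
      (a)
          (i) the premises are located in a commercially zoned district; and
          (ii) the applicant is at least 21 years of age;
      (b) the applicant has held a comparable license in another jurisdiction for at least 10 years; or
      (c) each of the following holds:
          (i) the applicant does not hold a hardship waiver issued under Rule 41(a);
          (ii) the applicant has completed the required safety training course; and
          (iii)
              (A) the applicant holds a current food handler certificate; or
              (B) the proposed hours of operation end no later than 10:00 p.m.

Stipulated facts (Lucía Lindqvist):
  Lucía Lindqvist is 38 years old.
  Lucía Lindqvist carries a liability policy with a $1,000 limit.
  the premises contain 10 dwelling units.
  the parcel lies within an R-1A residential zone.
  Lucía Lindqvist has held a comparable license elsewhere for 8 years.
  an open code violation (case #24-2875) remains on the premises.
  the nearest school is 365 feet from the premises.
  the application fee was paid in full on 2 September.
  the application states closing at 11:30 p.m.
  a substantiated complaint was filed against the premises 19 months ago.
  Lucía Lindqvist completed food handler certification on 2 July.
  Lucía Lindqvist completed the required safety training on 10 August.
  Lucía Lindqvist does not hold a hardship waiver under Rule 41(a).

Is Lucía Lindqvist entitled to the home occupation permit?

(1) ≥100 ft from school — holds.
(i) ≤ 25 units — met.
(ii) fee paid — met.
(a): T AND T → true.
(b) insurance ≥ $25,000 — not met.
(c) no complaint in 24 mo. — fails.
(2): T OR F OR F → true.
(i) commercially zoned — not met.
(ii) age ≥ 21 — holds.
(a): F AND T → false.
(b) prior license ≥ 10 yr — fails.
(i) not (hardship waiver) — satisfied.
(ii) safety training — met.
(A) food handler cert. — met.
(B) closes by 10 p.m. — not satisfied.
(iii): T OR F → true.
So (c) is satisfied (T AND T AND T).
(3) = F OR F OR T = true.
Overall = T AND T AND T = true.

Yes — granted.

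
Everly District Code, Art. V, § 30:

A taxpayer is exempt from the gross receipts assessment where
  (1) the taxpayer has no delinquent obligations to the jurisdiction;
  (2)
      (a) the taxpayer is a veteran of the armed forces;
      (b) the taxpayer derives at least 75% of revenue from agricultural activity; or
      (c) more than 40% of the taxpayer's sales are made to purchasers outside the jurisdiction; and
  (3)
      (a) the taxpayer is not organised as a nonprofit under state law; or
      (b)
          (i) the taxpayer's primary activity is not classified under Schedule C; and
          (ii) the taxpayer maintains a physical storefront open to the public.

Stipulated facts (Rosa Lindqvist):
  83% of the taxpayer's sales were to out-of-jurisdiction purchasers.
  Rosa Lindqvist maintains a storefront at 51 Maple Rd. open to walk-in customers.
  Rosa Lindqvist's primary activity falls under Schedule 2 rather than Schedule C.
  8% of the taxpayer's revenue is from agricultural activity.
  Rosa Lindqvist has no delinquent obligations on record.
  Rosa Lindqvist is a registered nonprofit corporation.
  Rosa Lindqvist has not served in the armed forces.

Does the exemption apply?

Yes — exempt.

(1) no delinquency — satisfied.
(a) veteran — fails.
(b) ≥75% agricultural — fails.
(c) >40% out-of-jur. sales — met.
So (2) is satisfied (F OR F OR T).
(a) not (nonprofit) — not satisfied.
(i) not (Schedule C activity) — met.
(ii) has storefront — satisfied.
So (b) is satisfied (T AND T).
So (3) is satisfied (F OR T).
Overall: T AND T AND T → true.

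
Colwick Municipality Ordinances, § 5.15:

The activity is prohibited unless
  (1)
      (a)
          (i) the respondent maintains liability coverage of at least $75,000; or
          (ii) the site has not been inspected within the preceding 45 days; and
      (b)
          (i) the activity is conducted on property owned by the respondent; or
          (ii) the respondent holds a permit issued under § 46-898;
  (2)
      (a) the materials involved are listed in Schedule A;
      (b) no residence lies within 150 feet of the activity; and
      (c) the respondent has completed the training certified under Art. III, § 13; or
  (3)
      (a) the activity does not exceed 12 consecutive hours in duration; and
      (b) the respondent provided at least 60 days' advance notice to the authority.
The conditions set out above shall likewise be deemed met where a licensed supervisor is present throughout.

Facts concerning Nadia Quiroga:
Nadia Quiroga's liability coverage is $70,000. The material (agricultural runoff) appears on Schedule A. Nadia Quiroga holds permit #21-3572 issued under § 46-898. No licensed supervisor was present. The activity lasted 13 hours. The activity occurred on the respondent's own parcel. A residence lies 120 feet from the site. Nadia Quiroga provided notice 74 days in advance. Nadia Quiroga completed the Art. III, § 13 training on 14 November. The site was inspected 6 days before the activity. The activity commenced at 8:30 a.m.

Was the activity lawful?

(i) coverage ≥ $75,000 — not met.
(ii) not (site inspected) — not met.
So (a) is not satisfied (F OR F).
(i) own property — met.
(ii) holds permit — satisfied.
(b) = T OR T = true.
(1) = F AND T = false.
(a) Schedule A material — met.
(b) no residence in 150 ft — fails.
(c) training certified — holds.
(2): T AND F AND T → false.
(a) ≤ 12 hrs duration — not satisfied.
(b) ≥60 days' notice — holds.
So (3) is not satisfied (F AND T).
So Overall is not satisfied (F OR F OR F).
Exception (supervisor present) — not satisfied.
Result: main false OR exception false → false.

No — unlawful.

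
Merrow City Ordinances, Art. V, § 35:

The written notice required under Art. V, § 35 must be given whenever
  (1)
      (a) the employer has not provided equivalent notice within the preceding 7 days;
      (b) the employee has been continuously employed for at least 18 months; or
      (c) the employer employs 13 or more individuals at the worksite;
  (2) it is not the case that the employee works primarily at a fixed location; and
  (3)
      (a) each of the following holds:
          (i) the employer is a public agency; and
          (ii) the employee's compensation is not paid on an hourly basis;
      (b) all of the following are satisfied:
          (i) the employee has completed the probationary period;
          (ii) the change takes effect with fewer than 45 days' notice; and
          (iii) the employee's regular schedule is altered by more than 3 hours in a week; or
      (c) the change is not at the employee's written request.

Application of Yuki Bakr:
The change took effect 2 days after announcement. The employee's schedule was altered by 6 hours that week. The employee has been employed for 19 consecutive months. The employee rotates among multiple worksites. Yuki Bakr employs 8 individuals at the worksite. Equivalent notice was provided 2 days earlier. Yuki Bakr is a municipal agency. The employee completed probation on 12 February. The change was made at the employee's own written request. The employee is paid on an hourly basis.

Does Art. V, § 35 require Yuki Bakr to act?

Yes — required.

(a) no recent notice — not satisfied.
(b) tenure ≥ 18 mo. — holds.
(c) ≥ 13 at site — not met.
So (1) is satisfied (F OR T OR F).
(2) not (fixed location) — met.
(i) public agency — holds.
(ii) not (hourly-paid) — not met.
So (a) is not satisfied (T AND F).
(i) past probation — met.
(ii) < 45 days' notice — satisfied.
(iii) schedule shift > 3h — holds.
(b): T AND T AND T → true.
(c) not employee-requested — not satisfied.
(3) = F OR T OR F = true.
Overall: T AND T AND T → true.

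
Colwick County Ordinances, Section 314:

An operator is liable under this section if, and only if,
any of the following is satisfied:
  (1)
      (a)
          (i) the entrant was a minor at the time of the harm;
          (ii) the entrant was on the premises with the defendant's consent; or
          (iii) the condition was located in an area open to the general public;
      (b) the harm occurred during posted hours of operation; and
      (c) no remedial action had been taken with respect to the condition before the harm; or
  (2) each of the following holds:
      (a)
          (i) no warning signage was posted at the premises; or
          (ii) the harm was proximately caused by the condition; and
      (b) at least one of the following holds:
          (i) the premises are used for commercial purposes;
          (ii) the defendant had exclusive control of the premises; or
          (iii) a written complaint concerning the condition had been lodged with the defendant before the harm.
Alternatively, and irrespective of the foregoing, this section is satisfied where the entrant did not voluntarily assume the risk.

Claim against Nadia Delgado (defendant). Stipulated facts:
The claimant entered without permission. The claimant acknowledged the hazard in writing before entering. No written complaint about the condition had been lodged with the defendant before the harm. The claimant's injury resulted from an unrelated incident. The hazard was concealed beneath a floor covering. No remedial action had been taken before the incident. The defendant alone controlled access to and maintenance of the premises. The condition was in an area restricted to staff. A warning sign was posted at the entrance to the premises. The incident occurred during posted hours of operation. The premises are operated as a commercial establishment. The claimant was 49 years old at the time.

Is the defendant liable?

(i) entrant a minor — not satisfied.
(ii) consent to enter — not satisfied.
(iii) public area — not satisfied.
So (a) is not satisfied (F OR F OR F).
(b) during posted hours — holds.
(c) no remedial action — met.
So (1) is not satisfied (F AND T AND T).
(i) no signage posted — not met.
(ii) proximate cause — not met.
(a): F OR F → false.
(i) commercial use — holds.
(ii) exclusive control — holds.
(iii) complaint lodged — not satisfied.
(b): T OR T OR F → true.
So (2) is not satisfied (F AND T).
Overall = F OR F = false.
Exception (no assumed risk) — not satisfied.
Result: main false OR exception false → false.

No — not liable.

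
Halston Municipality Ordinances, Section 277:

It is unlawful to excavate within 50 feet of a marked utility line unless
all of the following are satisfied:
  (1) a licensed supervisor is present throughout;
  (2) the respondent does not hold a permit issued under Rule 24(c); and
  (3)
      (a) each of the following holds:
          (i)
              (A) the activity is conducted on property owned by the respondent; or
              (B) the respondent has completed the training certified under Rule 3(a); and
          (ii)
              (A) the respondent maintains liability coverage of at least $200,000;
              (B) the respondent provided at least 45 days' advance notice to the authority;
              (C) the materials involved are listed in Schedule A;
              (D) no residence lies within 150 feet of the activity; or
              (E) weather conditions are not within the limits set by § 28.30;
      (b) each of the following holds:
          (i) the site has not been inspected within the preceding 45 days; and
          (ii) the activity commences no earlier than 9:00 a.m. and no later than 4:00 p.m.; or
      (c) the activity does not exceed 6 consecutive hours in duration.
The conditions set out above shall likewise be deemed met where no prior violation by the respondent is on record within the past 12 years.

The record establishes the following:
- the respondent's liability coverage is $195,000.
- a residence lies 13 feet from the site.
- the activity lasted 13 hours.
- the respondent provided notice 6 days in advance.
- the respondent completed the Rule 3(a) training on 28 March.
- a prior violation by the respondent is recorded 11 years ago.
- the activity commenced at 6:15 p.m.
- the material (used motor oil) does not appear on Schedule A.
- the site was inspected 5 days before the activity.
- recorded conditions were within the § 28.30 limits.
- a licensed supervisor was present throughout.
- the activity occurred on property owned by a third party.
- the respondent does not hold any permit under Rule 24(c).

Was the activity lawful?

(1) supervisor present — satisfied.
(2) not (holds permit) — met.
(A) own property — not satisfied.
(B) training certified — holds.
(i): F OR T → true.
(A) coverage ≥ $200,000 — not satisfied.
(B) ≥45 days' notice — not satisfied.
(C) Schedule A material — not satisfied.
(D) no residence in 150 ft — fails.
(E) not (weather ok) — not satisfied.
(ii): F OR F OR F OR F OR F → false.
(a) = T AND F = false.
(i) not (site inspected) — fails.
(ii) start within hours — not satisfied.
(b): F AND F → false.
(c) ≤ 6 hrs duration — not satisfied.
(3): F OR F OR F → false.
So Overall is not satisfied (T AND T AND F).
Exception (no prior violation) — not satisfied.
Result: main false OR exception false → false.

No — unlawful.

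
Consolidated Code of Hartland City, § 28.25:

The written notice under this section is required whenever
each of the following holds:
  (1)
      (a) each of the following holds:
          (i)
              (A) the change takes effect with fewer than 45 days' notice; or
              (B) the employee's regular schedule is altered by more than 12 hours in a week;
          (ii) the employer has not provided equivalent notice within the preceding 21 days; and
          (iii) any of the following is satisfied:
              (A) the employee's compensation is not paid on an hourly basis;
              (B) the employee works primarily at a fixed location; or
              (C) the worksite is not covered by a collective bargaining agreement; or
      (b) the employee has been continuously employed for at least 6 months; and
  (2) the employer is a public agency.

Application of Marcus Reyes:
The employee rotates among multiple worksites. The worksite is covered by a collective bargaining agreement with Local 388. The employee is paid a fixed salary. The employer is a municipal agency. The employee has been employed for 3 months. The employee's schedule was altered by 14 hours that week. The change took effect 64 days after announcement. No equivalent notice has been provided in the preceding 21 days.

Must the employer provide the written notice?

Yes — required.

(A) < 45 days' notice — not met.
(B) schedule shift > 12h — holds.
So (i) is satisfied (F OR T).
(ii) no recent notice — met.
(A) not (hourly-paid) — met.
(B) fixed location — not satisfied.
(C) no CBA — fails.
So (iii) is satisfied (T OR F OR F).
So (a) is satisfied (T AND T AND T).
(b) tenure ≥ 6 mo. — not met.
So (1) is satisfied (T OR F).
(2) public agency — satisfied.
Overall: T AND T → true.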